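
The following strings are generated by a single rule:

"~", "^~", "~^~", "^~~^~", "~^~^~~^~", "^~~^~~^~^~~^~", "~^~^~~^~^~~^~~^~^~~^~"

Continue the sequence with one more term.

^~~^~~^~^~~^~~^~^~~^~^~~^~~^~^~~^~

This is a Fibonacci-style word recurrence s(k) = s(k−2)·s(k−1): e.g. ~·^~ = ~^~.
The next term joins ^~~^~~^~^~~^~ and ~^~^~~^~^~~^~~^~^~~^~.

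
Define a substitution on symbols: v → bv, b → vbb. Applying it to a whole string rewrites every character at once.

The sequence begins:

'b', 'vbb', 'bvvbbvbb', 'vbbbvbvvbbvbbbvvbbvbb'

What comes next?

φ(vbbbvbvvbbvbbbvvbbvbb) expands symbol-by-symbol to bv vbb vbb vbb bv vbb bv bv vbb vbb bv vbb vbb vbb bv bv vbb vbb bv vbb vbb; joining the 21 pieces gives the next term.

bvvbbvbbvbbbvvbbbvbvvbbvbbbvvbbvbbvbbbvbvvbbvbbbvvbbvbb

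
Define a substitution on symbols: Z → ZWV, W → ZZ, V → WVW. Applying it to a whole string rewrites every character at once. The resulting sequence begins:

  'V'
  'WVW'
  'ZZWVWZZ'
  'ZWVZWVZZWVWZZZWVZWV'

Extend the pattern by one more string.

ZWVZZWVWZWVZZWVWZWVZWVZZWVWZZZWVZWVZWVZZWVWZWVZZWVW

Applying the rule to each of the 19 symbols of ZWVZWVZZWVWZZZWVZWV gives the pieces ZWV ZZ WVW ZWV ZZ WVW ZWV ZWV ZZ WVW ZZ ZWV ZWV ZWV ZZ WVW ZWV ZZ WVW, which concatenate to the answer.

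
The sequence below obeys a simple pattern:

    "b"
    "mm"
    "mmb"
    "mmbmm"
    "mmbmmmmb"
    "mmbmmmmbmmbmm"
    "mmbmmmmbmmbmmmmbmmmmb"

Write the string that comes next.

This is a Fibonacci-style word recurrence s(k) = s(k−1)·s(k−2): e.g. mm·b = mmb.
So term 8 is mmbmmmmbmmbmmmmbmmmmb·mmbmmmmbmmbmm.

mmbmmmmbmmbmmmmbmmmmbmmbmmmmbmmbmm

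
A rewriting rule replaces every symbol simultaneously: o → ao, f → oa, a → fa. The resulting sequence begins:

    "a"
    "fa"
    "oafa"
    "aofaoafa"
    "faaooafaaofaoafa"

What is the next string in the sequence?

Rewriting the 16 symbols of faaooafaaofaoafa one by one yields oa fa fa ao ao fa oa fa fa ao oa fa ao fa oa fa; concatenated:

oafafaaoaofaoafafaaooafaaofaoafa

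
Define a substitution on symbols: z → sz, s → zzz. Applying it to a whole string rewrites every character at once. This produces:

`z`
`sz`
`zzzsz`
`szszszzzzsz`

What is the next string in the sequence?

Apply φ to szszszzzzsz symbol by symbol: s→zzz, z→sz, s→zzz, z→sz, s→zzz, z→sz, z→sz, z→sz, z→sz, s→zzz, z→sz; joined: zzz sz zzz sz zzz sz sz sz sz zzz sz.

zzzszzzzszzzzszszszszzzzsz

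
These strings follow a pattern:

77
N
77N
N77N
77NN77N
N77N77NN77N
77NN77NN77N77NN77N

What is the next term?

This is a Fibonacci-style word recurrence s(k) = s(k−2)·s(k−1): e.g. 77·N = 77N.
So term 8 is N77N77NN77N·77NN77NN77N77NN77N.

N77N77NN77N77NN77NN77N77NN77N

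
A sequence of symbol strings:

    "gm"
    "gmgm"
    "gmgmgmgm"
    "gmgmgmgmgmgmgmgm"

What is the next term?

gmgmgmgmgmgmgmgmgmgmgmgmgmgmgmgm

Every step duplicates the string.
One more doubling of gmgmgmgmgmgmgmgm gives the answer.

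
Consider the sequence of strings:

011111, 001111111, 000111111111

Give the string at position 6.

Reading off run lengths: 0 runs 1, 2, 3; 1 runs 5, 7, 9 — each is linear in n, where the shown terms are n = 2, 3, 4.
For term 6, n = 7, so the run lengths are 6, 15.

000000111111111111111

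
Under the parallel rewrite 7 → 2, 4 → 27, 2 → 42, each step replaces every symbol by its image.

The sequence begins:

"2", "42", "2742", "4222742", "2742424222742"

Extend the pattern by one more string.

Replace each of the 13 characters of 2742424222742 in place — 42 2 27 42 27 42 27 42 42 42 2 27 42 — and concatenate.

422274227422742424222742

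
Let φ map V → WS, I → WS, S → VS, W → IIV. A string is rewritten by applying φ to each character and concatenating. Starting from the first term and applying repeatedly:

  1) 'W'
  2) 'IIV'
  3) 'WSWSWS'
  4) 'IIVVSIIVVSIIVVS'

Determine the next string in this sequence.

WSWSWSWSVSWSWSWSWSVSWSWSWSWSVS

Applying the rule to each of the 15 symbols of IIVVSIIVVSIIVVS gives the pieces WS WS WS WS VS WS WS WS WS VS WS WS WS WS VS, which concatenate to the answer.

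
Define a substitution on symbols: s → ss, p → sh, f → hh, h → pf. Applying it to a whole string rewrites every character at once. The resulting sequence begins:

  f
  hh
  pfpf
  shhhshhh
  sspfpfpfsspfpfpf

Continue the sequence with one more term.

φ(sspfpfpfsspfpfpf) expands symbol-by-symbol to ss ss sh hh sh hh sh hh ss ss sh hh sh hh sh hh; joining the 16 pieces gives the next term.

ssssshhhshhhshhhssssshhhshhhshhh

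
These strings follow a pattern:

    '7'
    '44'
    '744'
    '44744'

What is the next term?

74444744

This is a Fibonacci-style word recurrence s(k) = s(k−2)·s(k−1): e.g. 7·44 = 744.
So term 5 is 744·44744.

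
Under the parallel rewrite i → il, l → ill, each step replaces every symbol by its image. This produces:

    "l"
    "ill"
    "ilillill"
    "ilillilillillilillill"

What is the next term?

φ(ilillilillillilillill) expands symbol-by-symbol to il ill il ill ill il ill il ill ill il ill ill il ill il ill ill il ill ill; joining the 21 pieces gives the next term.

ilillilillillilillilillillilillillilillilillillilillill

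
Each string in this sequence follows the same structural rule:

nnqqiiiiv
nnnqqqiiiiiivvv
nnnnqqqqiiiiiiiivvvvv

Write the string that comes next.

nnnnnqqqqqiiiiiiiiiivvvvvvv

Each string has the form n^{n+1} q^{n+1} i^{2n+2} v^{2n-1} (n = 1, 2, …).
Setting n = 4 gives 5, 5, 10, 7 characters in each block.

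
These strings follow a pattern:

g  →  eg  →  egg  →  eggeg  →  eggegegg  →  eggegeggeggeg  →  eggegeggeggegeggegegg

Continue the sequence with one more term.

Each term (from the third on) is the previous term followed by the one before it: term 3 = eg·g = egg.
Continuing: eggegeggeggegeggegegg · eggegeggeggeg gives term 8.

eggegeggeggegeggegeggeggegeggeggeg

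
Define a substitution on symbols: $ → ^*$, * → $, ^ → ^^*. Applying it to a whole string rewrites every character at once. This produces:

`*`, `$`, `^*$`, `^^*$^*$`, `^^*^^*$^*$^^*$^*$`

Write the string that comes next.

Rewriting the 17 symbols of ^^*^^*$^*$^^*$^*$ one by one yields ^^* ^^* $ ^^* ^^* $ ^*$ ^^* $ ^*$ ^^* ^^* $ ^*$ ^^* $ ^*$; concatenated:

^^*^^*$^^*^^*$^*$^^*$^*$^^*^^*$^*$^^*$^*$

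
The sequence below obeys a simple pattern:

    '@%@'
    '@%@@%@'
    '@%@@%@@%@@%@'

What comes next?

Each string is two copies of the previous one concatenated.
So the next term is two copies of @%@@%@@%@@%@.

@%@@%@@%@@%@@%@@%@@%@@%@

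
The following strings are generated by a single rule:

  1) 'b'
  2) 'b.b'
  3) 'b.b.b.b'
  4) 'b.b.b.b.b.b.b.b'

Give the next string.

Each string is two copies of the previous one joined by '.'.
Doubling b.b.b.b.b.b.b.b with '.' between the halves:

b.b.b.b.b.b.b.b.b.b.b.b.b.b.b.b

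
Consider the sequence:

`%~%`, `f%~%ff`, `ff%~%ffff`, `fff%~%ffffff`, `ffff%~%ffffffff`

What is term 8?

Each term wraps the previous one in f on the left and ff on the right.
From ffff%~%ffffffff, 3 further steps: ffff%~%ffffffff → fffff%~%ffffffffff → ffffff%~%ffffffffffff → (answer).

fffffff%~%ffffffffffffff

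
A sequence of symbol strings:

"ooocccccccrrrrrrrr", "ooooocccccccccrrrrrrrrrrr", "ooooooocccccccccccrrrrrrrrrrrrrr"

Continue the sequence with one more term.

ooooooooocccccccccccccrrrrrrrrrrrrrrrrr

Term n consists of 2n-1 o's, followed by 2n+3 c's, followed by 3n+2 r's, where the shown terms are n = 2, 3, 4.
For the next term, n = 5, so the run lengths are 9, 13, 17.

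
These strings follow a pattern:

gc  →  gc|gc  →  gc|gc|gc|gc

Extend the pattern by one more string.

gc|gc|gc|gc|gc|gc|gc|gc

Every step duplicates the string with '|' between the halves.
One more doubling of gc|gc|gc|gc gives the answer.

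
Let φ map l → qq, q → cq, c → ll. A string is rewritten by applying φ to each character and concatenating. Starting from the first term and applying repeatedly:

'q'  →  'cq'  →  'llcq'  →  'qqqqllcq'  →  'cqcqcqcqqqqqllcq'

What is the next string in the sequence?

llcqllcqllcqllcqcqcqcqcqqqqqllcq

Applying the rule to each of the 16 symbols of cqcqcqcqqqqqllcq gives the pieces ll cq ll cq ll cq ll cq cq cq cq cq qq qq ll cq, which concatenate to the answer.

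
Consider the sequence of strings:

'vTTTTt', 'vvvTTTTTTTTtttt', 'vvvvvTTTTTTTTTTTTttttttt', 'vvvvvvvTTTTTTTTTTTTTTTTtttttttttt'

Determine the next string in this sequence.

vvvvvvvvvTTTTTTTTTTTTTTTTTTTTttttttttttttt

Reading off run lengths: v runs 1, 3, 5, 7; T runs 4, 8, 12, 16; t runs 1, 4, 7, 10 — each is linear in n (n = 1, 2, …).
Setting n = 5 gives 9, 20, 13 characters in each block.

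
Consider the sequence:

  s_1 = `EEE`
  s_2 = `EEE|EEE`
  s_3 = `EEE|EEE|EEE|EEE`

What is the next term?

EEE|EEE|EEE|EEE|EEE|EEE|EEE|EEE

Each string is two copies of the previous one joined by '|'.
So the next term is two copies of EEE|EEE|EEE|EEE with '|' between the halves.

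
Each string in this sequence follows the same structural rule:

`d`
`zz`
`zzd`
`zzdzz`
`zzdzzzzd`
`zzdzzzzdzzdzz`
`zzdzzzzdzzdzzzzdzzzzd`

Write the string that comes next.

Each term (from the third on) is the previous term followed by the one before it: term 3 = zz·d = zzd.
So term 8 is zzdzzzzdzzdzzzzdzzzzd·zzdzzzzdzzdzz.

zzdzzzzdzzdzzzzdzzzzdzzdzzzzdzzdzz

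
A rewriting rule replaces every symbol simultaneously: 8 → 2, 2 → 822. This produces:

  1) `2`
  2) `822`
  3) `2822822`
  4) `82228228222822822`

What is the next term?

φ(82228228222822822) expands symbol-by-symbol to 2 822 822 822 2 822 822 2 822 822 822 2 822 822 2 822 822; joining the 17 pieces gives the next term.

28228228222822822282282282228228222822822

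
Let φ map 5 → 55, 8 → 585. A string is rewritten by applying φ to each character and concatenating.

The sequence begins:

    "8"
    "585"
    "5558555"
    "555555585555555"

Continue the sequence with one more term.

5555555555555558555555555555555

Replace each of the 15 characters of 555555585555555 in place — 55 55 55 55 55 55 55 585 55 55 55 55 55 55 55 — and concatenate.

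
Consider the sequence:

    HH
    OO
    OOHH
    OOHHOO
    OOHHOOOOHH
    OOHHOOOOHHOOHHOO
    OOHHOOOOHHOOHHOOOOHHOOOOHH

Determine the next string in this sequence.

This is a Fibonacci-style word recurrence s(k) = s(k−1)·s(k−2): e.g. OO·HH = OOHH.
So term 8 is OOHHOOOOHHOOHHOOOOHHOOOOHH·OOHHOOOOHHOOHHOO.

OOHHOOOOHHOOHHOOOOHHOOOOHHOOHHOOOOHHOOHHOO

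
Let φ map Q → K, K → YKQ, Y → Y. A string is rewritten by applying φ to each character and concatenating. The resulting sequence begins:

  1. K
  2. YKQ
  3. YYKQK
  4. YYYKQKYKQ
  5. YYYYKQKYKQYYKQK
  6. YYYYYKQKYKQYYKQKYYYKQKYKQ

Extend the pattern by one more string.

Rewriting the 25 symbols of YYYYYKQKYKQYYKQKYYYKQKYKQ one by one yields Y Y Y Y Y YKQ K YKQ Y YKQ K Y Y YKQ K YKQ Y Y Y YKQ K YKQ Y YKQ K; concatenated:

YYYYYYKQKYKQYYKQKYYYKQKYKQYYYYKQKYKQYYKQK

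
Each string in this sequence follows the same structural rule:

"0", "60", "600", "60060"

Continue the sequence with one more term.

Each term (from the third on) is the previous term followed by the one before it: term 3 = 60·0 = 600.
So term 5 is 60060·600.

60060600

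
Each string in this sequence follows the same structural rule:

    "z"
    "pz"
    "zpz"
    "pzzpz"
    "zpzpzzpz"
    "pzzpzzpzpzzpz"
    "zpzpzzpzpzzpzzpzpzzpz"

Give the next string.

pzzpzzpzpzzpzzpzpzzpzpzzpzzpzpzzpz

This is a Fibonacci-style word recurrence s(k) = s(k−2)·s(k−1): e.g. z·pz = zpz.
The next term joins pzzpzzpzpzzpz and zpzpzzpzpzzpzzpzpzzpz.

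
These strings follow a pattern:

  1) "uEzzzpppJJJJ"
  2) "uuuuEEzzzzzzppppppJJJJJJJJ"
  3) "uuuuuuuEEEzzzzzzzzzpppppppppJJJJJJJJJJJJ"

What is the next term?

Reading off run lengths: u runs 1, 4, 7; E runs 1, 2, 3; z runs 3, 6, 9; p runs 3, 6, 9; J runs 4, 8, 12 — each is linear in n (n = 1, 2, …).
At n = 4 the blocks have lengths 10, 4, 12, 12, 16.

uuuuuuuuuuEEEEzzzzzzzzzzzzppppppppppppJJJJJJJJJJJJJJJJ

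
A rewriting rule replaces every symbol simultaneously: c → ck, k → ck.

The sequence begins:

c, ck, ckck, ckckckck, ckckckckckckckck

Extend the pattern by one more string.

Rewriting the 16 symbols of ckckckckckckckck one by one yields ck ck ck ck ck ck ck ck ck ck ck ck ck ck ck ck; concatenated:

ckckckckckckckckckckckckckckckck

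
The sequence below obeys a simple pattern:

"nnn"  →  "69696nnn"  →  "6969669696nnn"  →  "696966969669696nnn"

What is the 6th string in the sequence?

The strings grow by a fixed prefix 69696 each time.
From 696966969669696nnn, 2 further steps: 696966969669696nnn → 69696696966969669696nnn → (answer).

6969669696696966969669696nnn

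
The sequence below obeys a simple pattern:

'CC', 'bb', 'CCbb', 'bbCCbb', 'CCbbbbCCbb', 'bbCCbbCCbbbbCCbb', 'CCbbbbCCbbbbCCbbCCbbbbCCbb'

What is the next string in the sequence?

bbCCbbCCbbbbCCbbCCbbbbCCbbbbCCbbCCbbbbCCbb

Each term (from the third on) is the two preceding terms concatenated in order: term 3 = CC·bb = CCbb.
So term 8 is bbCCbbCCbbbbCCbb·CCbbbbCCbbbbCCbbCCbbbbCCbb.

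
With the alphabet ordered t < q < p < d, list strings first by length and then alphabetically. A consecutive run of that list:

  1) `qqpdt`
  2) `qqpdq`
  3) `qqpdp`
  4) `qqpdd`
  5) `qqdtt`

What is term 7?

Stepping forward 2 times from qqdtt: qqdtt → qqdtq, then the target.

qqdtp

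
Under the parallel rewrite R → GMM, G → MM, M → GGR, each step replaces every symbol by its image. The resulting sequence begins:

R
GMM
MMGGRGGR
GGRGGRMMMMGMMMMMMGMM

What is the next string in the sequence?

MMMMGMMMMMMGMMGGRGGRGGRGGRMMGGRGGRGGRGGRGGRGGRMMGGRGGR

φ(GGRGGRMMMMGMMMMMMGMM) expands symbol-by-symbol to MM MM GMM MM MM GMM GGR GGR GGR GGR MM GGR GGR GGR GGR GGR GGR MM GGR GGR; joining the 20 pieces gives the next term.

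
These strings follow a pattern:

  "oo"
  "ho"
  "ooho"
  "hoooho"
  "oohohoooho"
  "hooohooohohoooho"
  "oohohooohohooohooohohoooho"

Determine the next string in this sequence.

hooohooohohooohooohohooohohooohooohohoooho

Each term (from the third on) is the two preceding terms concatenated in order: term 3 = oo·ho = ooho.
Continuing: hooohooohohoooho · oohohooohohooohooohohoooho gives term 8.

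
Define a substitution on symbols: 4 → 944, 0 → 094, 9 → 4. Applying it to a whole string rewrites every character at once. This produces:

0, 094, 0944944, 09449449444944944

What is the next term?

09449449444944944494494494449449444944944

Replace each of the 17 characters of 09449449444944944 in place — 094 4 944 944 4 944 944 4 944 944 944 4 944 944 4 944 944 — and concatenate.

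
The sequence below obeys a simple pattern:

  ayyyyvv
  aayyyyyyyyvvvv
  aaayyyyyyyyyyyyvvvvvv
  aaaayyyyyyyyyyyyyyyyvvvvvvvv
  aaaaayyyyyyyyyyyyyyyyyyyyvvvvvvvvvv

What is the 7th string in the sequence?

aaaaaaayyyyyyyyyyyyyyyyyyyyyyyyyyyyvvvvvvvvvvvvvv

Reading off run lengths: a runs 1, 2, 3, 4, 5; y runs 4, 8, 12, 16, 20; v runs 2, 4, 6, 8, 10 — each is linear in n (n = 1, 2, …).
For term 7, n = 7, so the run lengths are 7, 28, 14.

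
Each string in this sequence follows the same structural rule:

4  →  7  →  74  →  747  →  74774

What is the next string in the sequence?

74774747

This is a Fibonacci-style word recurrence s(k) = s(k−1)·s(k−2): e.g. 7·4 = 74.
Continuing: 74774 · 747 gives term 6.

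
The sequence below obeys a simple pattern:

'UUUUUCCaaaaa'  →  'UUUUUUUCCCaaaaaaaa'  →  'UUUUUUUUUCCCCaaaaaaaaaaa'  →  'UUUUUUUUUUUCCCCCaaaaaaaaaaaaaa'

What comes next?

Term n consists of 2n+1 U's, followed by n C's, followed by 3n-1 a's, where the shown terms are n = 2, 3, 4, 5.
For the next term, n = 6, so the run lengths are 13, 6, 17.

UUUUUUUUUUUUUCCCCCCaaaaaaaaaaaaaaaaa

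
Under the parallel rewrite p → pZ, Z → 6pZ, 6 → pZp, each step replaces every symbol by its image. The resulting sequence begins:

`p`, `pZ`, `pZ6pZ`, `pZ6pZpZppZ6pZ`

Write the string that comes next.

Replace each of the 13 characters of pZ6pZpZppZ6pZ in place — pZ 6pZ pZp pZ 6pZ pZ 6pZ pZ pZ 6pZ pZp pZ 6pZ — and concatenate.

pZ6pZpZppZ6pZpZ6pZpZpZ6pZpZppZ6pZ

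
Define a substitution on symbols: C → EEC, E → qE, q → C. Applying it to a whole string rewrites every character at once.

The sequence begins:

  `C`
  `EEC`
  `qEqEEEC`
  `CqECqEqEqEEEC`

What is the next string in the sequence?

Rewriting the 13 symbols of CqECqEqEqEEEC one by one yields EEC C qE EEC C qE C qE C qE qE qE EEC; concatenated:

EECCqEEECCqECqECqEqEqEEEC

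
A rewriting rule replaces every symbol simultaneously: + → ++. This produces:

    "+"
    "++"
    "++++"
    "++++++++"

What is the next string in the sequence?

Apply φ to ++++++++ symbol by symbol: +→++, +→++, +→++, +→++, +→++, +→++, +→++, +→++; joined: ++ ++ ++ ++ ++ ++ ++ ++.

++++++++++++++++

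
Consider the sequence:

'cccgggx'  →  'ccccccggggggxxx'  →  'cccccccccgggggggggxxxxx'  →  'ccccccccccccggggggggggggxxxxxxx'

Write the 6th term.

ccccccccccccccccccggggggggggggggggggxxxxxxxxxxx

The n-th term is 3n c's then 3n g's then 2n-1 x's (n = 1, 2, …).
At n = 6 the blocks have lengths 18, 18, 11.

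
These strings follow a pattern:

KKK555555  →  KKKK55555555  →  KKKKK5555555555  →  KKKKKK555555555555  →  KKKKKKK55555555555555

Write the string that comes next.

Each string has the form K^{n} 5^{2n}, where the shown terms are n = 3, 4, 5, 6, 7.
For the next term, n = 8, so the run lengths are 8, 16.

KKKKKKKK5555555555555555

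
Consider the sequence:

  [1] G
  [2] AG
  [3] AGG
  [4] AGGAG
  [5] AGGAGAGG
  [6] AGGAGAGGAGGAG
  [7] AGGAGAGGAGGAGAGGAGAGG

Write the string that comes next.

AGGAGAGGAGGAGAGGAGAGGAGGAGAGGAGGAG

From term 3 onward, concatenate the last term with the second-to-last: AG·G = AGG, AGG·AG = AGGAG, …
Continuing: AGGAGAGGAGGAGAGGAGAGG · AGGAGAGGAGGAG gives term 8.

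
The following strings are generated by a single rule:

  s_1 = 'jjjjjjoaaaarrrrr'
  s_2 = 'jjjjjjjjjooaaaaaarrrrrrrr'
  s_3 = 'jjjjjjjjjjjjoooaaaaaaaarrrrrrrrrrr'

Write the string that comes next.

jjjjjjjjjjjjjjjooooaaaaaaaaaarrrrrrrrrrrrrr

Term n consists of 3n j's, followed by n-1 o's, followed by 2n a's, followed by 3n-1 r's, where the shown terms are n = 2, 3, 4.
At n = 5 the blocks have lengths 15, 4, 10, 14.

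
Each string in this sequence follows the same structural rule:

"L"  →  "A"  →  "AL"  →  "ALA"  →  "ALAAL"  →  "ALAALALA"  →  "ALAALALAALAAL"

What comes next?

Each term (from the third on) is the previous term followed by the one before it: term 3 = A·L = AL.
So term 8 is ALAALALAALAAL·ALAALALA.

ALAALALAALAALALAALALA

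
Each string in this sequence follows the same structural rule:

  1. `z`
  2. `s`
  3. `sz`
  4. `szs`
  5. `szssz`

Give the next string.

szsszszs

Each term (from the third on) is the previous term followed by the one before it: term 3 = s·z = sz.
The next term joins szssz and szs.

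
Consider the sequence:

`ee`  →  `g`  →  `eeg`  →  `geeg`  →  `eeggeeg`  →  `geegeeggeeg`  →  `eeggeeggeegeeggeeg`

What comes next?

This is a Fibonacci-style word recurrence s(k) = s(k−2)·s(k−1): e.g. ee·g = eeg.
The next term joins geegeeggeeg and eeggeeggeegeeggeeg.

geegeeggeegeeggeeggeegeeggeeg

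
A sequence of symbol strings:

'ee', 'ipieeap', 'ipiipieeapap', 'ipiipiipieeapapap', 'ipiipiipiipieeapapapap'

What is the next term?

Every step adds ipi to the front and ap to the end of the previous string.
Applying this once more to ipiipiipiipieeapapapap:

ipiipiipiipiipieeapapapapap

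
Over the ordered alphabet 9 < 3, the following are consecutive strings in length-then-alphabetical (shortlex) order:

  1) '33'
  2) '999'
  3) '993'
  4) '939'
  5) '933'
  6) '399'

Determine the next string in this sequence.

393

Treat 399 as a base-2 numeral over the given alphabet and add one, carrying through any trailing 3's.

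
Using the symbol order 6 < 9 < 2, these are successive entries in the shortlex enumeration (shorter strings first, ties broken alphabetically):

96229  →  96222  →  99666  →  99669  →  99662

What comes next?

Treat 99662 as a base-3 numeral over the given alphabet and add one, carrying through any trailing 2's.

99696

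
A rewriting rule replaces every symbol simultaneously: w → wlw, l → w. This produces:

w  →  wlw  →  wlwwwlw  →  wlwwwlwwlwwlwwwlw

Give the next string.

wlwwwlwwlwwlwwwlwwlwwwlwwlwwwlwwlwwlwwwlw

Replace each of the 17 characters of wlwwwlwwlwwlwwwlw in place — wlw w wlw wlw wlw w wlw wlw w wlw wlw w wlw wlw wlw w wlw — and concatenate.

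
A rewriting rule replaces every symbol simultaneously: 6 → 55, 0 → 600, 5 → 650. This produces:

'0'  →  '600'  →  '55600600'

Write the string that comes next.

Expanding 55600600: 5→650, 5→650, 6→55, 0→600, 0→600, 6→55, 0→600, 0→600. Concatenated: 650 650 55 600 600 55 600 600.

6506505560060055600600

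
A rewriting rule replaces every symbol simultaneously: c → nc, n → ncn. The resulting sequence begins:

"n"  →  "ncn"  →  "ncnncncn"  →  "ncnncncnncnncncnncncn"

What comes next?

ncnncncnncnncncnncncnncnncncnncnncncnncncnncnncncnncncn

Replace each of the 21 characters of ncnncncnncnncncnncncn in place — ncn nc ncn ncn nc ncn nc ncn ncn nc ncn ncn nc ncn nc ncn ncn nc ncn nc ncn — and concatenate.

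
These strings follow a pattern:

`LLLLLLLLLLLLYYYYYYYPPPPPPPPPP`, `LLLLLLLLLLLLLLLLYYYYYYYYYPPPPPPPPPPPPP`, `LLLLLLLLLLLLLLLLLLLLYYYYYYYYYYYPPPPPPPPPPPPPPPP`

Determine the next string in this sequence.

Reading off run lengths: L runs 12, 16, 20; Y runs 7, 9, 11; P runs 10, 13, 16 — each is linear in n, where the shown terms are n = 3, 4, 5.
At n = 6 the blocks have lengths 24, 13, 19.

LLLLLLLLLLLLLLLLLLLLLLLLYYYYYYYYYYYYYPPPPPPPPPPPPPPPPPPP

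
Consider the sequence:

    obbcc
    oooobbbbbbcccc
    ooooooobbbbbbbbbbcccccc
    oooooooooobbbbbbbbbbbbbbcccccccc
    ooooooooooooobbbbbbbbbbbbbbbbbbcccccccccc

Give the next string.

Term n consists of 3n-2 o's, followed by 4n-2 b's, followed by 2n c's (n = 1, 2, …).
For the next term, n = 6, so the run lengths are 16, 22, 12.

oooooooooooooooobbbbbbbbbbbbbbbbbbbbbbcccccccccccc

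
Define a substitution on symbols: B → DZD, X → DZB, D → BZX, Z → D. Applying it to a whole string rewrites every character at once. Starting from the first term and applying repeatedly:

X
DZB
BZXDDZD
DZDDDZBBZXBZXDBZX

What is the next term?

Rewriting the 17 symbols of DZDDDZBBZXBZXDBZX one by one yields BZX D BZX BZX BZX D DZD DZD D DZB DZD D DZB BZX DZD D DZB; concatenated:

BZXDBZXBZXBZXDDZDDZDDDZBDZDDDZBBZXDZDDDZB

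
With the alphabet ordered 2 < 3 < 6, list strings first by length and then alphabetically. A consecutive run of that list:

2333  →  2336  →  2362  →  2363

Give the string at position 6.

2622

Stepping forward 2 times from 2363: 2363 → 2366, then the target.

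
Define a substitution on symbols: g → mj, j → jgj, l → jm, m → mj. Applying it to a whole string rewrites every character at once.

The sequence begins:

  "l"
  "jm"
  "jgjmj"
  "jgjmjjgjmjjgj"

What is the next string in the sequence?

φ(jgjmjjgjmjjgj) expands symbol-by-symbol to jgj mj jgj mj jgj jgj mj jgj mj jgj jgj mj jgj; joining the 13 pieces gives the next term.

jgjmjjgjmjjgjjgjmjjgjmjjgjjgjmjjgj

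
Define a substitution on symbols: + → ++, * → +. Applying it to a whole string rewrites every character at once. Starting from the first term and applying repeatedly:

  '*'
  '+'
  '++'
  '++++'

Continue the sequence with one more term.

Expanding ++++: +→++, +→++, +→++, +→++. Concatenated: ++ ++ ++ ++.

++++++++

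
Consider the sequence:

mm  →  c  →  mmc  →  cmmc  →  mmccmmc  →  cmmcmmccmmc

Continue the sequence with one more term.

This is a Fibonacci-style word recurrence s(k) = s(k−2)·s(k−1): e.g. mm·c = mmc.
The next term joins mmccmmc and cmmcmmccmmc.

mmccmmccmmcmmccmmc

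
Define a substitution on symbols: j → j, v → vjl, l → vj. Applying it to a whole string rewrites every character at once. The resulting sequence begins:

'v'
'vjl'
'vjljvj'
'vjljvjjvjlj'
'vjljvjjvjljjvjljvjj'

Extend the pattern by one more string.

Replace each of the 19 characters of vjljvjjvjljjvjljvjj in place — vjl j vj j vjl j j vjl j vj j j vjl j vj j vjl j j — and concatenate.

vjljvjjvjljjvjljvjjjvjljvjjvjljj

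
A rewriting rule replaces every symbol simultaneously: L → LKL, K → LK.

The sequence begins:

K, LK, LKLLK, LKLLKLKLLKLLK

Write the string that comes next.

φ(LKLLKLKLLKLLK) expands symbol-by-symbol to LKL LK LKL LKL LK LKL LK LKL LKL LK LKL LKL LK; joining the 13 pieces gives the next term.

LKLLKLKLLKLLKLKLLKLKLLKLLKLKLLKLLK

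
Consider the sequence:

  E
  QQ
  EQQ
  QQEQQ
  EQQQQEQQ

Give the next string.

QQEQQEQQQQEQQ

Each term (from the third on) is the two preceding terms concatenated in order: term 3 = E·QQ = EQQ.
The next term joins QQEQQ and EQQQQEQQ.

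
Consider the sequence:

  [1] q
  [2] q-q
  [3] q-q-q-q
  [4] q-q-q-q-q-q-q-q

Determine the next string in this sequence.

q-q-q-q-q-q-q-q-q-q-q-q-q-q-q-q

Each string is two copies of the previous one joined by '-'.
One more doubling of q-q-q-q-q-q-q-q gives the answer.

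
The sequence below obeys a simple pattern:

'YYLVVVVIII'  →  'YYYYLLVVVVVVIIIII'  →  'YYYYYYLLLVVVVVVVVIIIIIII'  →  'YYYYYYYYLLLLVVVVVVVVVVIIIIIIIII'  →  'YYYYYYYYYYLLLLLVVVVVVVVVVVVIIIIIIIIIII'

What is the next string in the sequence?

YYYYYYYYYYYYLLLLLLVVVVVVVVVVVVVVIIIIIIIIIIIII

Term n consists of 2n Y's, followed by n L's, followed by 2n+2 V's, followed by 2n+1 I's (n = 1, 2, …).
At n = 6 the blocks have lengths 12, 6, 14, 13.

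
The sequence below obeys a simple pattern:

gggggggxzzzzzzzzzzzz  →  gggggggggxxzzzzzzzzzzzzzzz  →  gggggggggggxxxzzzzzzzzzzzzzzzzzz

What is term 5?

gggggggggggggggxxxxxzzzzzzzzzzzzzzzzzzzzzzzz

Reading off run lengths: g runs 7, 9, 11; x runs 1, 2, 3; z runs 12, 15, 18 — each is linear in n, where the shown terms are n = 3, 4, 5.
At n = 7 the blocks have lengths 15, 5, 24.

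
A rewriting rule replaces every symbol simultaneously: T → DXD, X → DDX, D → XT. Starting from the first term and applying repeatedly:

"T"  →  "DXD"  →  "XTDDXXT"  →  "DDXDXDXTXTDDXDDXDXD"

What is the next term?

Applying the rule to each of the 19 symbols of DDXDXDXTXTDDXDDXDXD gives the pieces XT XT DDX XT DDX XT DDX DXD DDX DXD XT XT DDX XT XT DDX XT DDX XT, which concatenate to the answer.

XTXTDDXXTDDXXTDDXDXDDDXDXDXTXTDDXXTXTDDXXTDDXXT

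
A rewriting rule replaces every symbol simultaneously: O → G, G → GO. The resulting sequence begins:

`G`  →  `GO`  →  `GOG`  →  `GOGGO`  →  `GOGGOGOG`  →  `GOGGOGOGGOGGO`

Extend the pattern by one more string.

φ(GOGGOGOGGOGGO) expands symbol-by-symbol to GO G GO GO G GO G GO GO G GO GO G; joining the 13 pieces gives the next term.

GOGGOGOGGOGGOGOGGOGOG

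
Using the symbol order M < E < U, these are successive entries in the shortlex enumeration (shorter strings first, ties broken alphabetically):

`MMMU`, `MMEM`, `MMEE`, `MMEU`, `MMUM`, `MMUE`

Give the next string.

MMUU

The successor of MMUE increments the rightmost position that isn't already U and resets every position after it to M.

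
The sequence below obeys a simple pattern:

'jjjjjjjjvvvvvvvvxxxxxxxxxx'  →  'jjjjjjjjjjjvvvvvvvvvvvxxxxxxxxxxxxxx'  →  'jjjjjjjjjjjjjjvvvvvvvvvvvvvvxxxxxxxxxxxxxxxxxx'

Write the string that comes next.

The n-th term is 3n-1 j's then 3n-1 v's then 4n-2 x's, where the shown terms are n = 3, 4, 5.
At n = 6 the blocks have lengths 17, 17, 22.

jjjjjjjjjjjjjjjjjvvvvvvvvvvvvvvvvvxxxxxxxxxxxxxxxxxxxxxx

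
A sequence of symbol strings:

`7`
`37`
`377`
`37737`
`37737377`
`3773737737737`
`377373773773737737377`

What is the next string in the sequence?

3773737737737377373773773737737737

Each term (from the third on) is the previous term followed by the one before it: term 3 = 37·7 = 377.
Continuing: 377373773773737737377 · 3773737737737 gives term 8.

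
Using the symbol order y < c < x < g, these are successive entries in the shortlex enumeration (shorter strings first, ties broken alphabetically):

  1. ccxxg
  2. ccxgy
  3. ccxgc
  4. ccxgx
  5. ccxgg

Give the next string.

ccgyy

The successor of ccxgg increments the rightmost position that isn't already g and resets every position after it to y.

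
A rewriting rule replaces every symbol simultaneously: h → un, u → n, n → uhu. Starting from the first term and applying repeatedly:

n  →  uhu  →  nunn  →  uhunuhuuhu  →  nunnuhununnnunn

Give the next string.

Applying the rule to each of the 15 symbols of nunnuhununnnunn gives the pieces uhu n uhu uhu n un n uhu n uhu uhu uhu n uhu uhu, which concatenate to the answer.

uhunuhuuhununnuhunuhuuhuuhunuhuuhu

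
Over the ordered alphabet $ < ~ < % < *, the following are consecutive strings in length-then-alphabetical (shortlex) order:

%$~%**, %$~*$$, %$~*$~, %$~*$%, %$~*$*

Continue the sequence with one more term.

%$~*~$

Treat %$~*$* as a base-4 numeral over the given alphabet and add one, carrying through any trailing *'s.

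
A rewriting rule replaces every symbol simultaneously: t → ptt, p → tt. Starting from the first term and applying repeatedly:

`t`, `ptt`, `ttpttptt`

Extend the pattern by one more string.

pttpttttpttpttttpttptt

Rewriting each symbol of ttpttptt: t→ptt, t→ptt, p→tt, t→ptt, t→ptt, p→tt, t→ptt, t→ptt, which concatenates to ptt ptt tt ptt ptt tt ptt ptt.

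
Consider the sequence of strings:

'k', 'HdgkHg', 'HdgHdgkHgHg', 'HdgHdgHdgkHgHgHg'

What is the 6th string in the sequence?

HdgHdgHdgHdgHdgkHgHgHgHgHg

Every step adds Hdg to the front and Hg to the end of the previous string.
From HdgHdgHdgkHgHgHg, 2 further steps: HdgHdgHdgkHgHgHg → HdgHdgHdgHdgkHgHgHgHg → (answer).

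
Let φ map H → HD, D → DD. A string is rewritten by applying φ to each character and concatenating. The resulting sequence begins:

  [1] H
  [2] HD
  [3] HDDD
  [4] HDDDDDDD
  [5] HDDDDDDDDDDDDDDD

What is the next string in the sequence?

φ(HDDDDDDDDDDDDDDD) expands symbol-by-symbol to HD DD DD DD DD DD DD DD DD DD DD DD DD DD DD DD; joining the 16 pieces gives the next term.

HDDDDDDDDDDDDDDDDDDDDDDDDDDDDDDD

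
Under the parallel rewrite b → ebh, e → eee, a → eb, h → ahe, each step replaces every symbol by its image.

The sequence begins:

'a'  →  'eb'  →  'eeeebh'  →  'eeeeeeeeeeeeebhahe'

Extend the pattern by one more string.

eeeeeeeeeeeeeeeeeeeeeeeeeeeeeeeeeeeeeeeebhaheebaheeee

Replace each of the 18 characters of eeeeeeeeeeeeebhahe in place — eee eee eee eee eee eee eee eee eee eee eee eee eee ebh ahe eb ahe eee — and concatenate.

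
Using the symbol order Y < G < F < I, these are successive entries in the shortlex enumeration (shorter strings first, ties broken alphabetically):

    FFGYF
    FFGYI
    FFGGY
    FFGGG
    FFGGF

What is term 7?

FFGFY

Continuing the enumeration 2 steps past FFGGF: FFGGF → FFGGI → (answer).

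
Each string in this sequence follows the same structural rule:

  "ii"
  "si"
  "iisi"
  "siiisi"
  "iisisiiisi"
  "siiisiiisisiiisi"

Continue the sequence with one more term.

iisisiiisisiiisiiisisiiisi

This is a Fibonacci-style word recurrence s(k) = s(k−2)·s(k−1): e.g. ii·si = iisi.
So term 7 is iisisiiisi·siiisiiisisiiisi.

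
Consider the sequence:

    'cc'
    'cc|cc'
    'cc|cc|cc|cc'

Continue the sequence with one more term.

Every step duplicates the string with '|' between the halves.
Doubling cc|cc|cc|cc with '|' between the halves:

cc|cc|cc|cc|cc|cc|cc|cc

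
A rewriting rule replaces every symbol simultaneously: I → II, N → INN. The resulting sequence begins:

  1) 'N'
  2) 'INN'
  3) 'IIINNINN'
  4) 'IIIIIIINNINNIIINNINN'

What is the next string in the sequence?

IIIIIIIIIIIIIIINNINNIIINNINNIIIIIIINNINNIIINNINN

φ(IIIIIIINNINNIIINNINN) expands symbol-by-symbol to II II II II II II II INN INN II INN INN II II II INN INN II INN INN; joining the 20 pieces gives the next term.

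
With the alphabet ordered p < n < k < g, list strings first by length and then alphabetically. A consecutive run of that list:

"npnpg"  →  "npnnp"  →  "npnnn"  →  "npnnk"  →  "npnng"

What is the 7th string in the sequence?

npnkn

Stepping forward 2 times from npnng: npnng → npnkp, then the target.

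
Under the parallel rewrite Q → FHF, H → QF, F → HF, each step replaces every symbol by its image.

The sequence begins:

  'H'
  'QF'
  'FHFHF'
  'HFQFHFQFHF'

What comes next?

Apply φ to HFQFHFQFHF symbol by symbol: H→QF, F→HF, Q→FHF, F→HF, H→QF, F→HF, Q→FHF, F→HF, H→QF, F→HF; joined: QF HF FHF HF QF HF FHF HF QF HF.

QFHFFHFHFQFHFFHFHFQFHF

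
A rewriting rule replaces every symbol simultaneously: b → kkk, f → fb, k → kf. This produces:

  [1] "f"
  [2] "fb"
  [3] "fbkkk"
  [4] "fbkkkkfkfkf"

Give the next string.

fbkkkkfkfkfkffbkffbkffb

Expanding fbkkkkfkfkf: f→fb, b→kkk, k→kf, k→kf, k→kf, k→kf, f→fb, k→kf, f→fb, k→kf, f→fb. Concatenated: fb kkk kf kf kf kf fb kf fb kf fb.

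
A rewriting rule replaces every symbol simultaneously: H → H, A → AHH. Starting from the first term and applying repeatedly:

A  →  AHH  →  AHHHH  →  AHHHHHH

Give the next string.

Rewriting each symbol of AHHHHHH: A→AHH, H→H, H→H, H→H, H→H, H→H, H→H, which concatenates to AHH H H H H H H.

AHHHHHHHH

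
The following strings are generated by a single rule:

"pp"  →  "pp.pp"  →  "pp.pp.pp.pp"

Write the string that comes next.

s(k+1) = s(k)·.·s(k) — each term doubles the last with '.' between the halves.
One more doubling of pp.pp.pp.pp gives the answer.

pp.pp.pp.pp.pp.pp.pp.pp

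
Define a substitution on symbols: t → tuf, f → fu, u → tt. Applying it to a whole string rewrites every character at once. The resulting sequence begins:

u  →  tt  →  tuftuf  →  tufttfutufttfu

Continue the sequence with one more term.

Rewriting the 14 symbols of tufttfutufttfu one by one yields tuf tt fu tuf tuf fu tt tuf tt fu tuf tuf fu tt; concatenated:

tufttfutuftuffutttufttfutuftuffutt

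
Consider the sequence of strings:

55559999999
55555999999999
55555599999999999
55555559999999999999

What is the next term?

Term n consists of n+1 5's, followed by 2n+1 9's, where the shown terms are n = 3, 4, 5, 6.
Setting n = 7 gives 8, 15 characters in each block.

55555555999999999999999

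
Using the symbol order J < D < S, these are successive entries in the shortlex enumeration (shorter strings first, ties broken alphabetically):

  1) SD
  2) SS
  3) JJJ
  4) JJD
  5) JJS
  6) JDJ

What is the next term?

The successor of JDJ increments the rightmost position that isn't already S and resets every position after it to J.

JDD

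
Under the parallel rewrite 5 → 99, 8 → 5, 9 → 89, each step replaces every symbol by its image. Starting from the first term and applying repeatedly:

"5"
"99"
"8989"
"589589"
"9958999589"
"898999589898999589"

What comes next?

Replace each of the 18 characters of 898999589898999589 in place — 5 89 5 89 89 89 99 5 89 5 89 5 89 89 89 99 5 89 — and concatenate.

589589898999589589589898999589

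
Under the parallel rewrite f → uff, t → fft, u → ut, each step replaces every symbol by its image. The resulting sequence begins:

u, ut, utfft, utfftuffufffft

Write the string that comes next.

Replace each of the 14 characters of utfftuffufffft in place — ut fft uff uff fft ut uff uff ut uff uff uff uff fft — and concatenate.

utfftuffufffftutuffuffutuffuffuffufffft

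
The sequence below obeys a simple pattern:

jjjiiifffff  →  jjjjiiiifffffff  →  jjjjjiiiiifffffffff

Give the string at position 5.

Reading off run lengths: j runs 3, 4, 5; i runs 3, 4, 5; f runs 5, 7, 9 — each is linear in n, where the shown terms are n = 2, 3, 4.
Setting n = 6 gives 7, 7, 13 characters in each block.

jjjjjjjiiiiiiifffffffffffff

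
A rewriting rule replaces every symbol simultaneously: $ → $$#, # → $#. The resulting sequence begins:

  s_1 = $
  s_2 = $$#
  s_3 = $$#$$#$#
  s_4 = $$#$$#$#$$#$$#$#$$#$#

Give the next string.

Replace each of the 21 characters of $$#$$#$#$$#$$#$#$$#$# in place — $$# $$# $# $$# $$# $# $$# $# $$# $$# $# $$# $$# $# $$# $# $$# $$# $# $$# $# — and concatenate.

$$#$$#$#$$#$$#$#$$#$#$$#$$#$#$$#$$#$#$$#$#$$#$$#$#$$#$#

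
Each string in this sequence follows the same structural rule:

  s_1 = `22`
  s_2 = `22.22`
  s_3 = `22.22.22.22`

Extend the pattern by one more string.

Each string is two copies of the previous one joined by '.'.
One more doubling of 22.22.22.22 gives the answer.

22.22.22.22.22.22.22.22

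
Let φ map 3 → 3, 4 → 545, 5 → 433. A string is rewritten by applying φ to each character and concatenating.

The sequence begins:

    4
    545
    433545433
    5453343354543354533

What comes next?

43354543333545334335454335453343354543333

Replace each of the 19 characters of 5453343354543354533 in place — 433 545 433 3 3 545 3 3 433 545 433 545 3 3 433 545 433 3 3 — and concatenate.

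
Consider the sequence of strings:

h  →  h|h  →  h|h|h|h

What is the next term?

Every step duplicates the string with '|' between the halves.
So the next term is two copies of h|h|h|h with '|' between the halves.

h|h|h|h|h|h|h|h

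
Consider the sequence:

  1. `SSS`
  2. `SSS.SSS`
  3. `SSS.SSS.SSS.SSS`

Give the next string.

Every step duplicates the string with '.' between the halves.
Doubling SSS.SSS.SSS.SSS with '.' between the halves:

SSS.SSS.SSS.SSS.SSS.SSS.SSS.SSS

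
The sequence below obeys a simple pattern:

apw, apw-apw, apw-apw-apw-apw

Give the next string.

s(k+1) = s(k)·-·s(k) — each term doubles the last with '-' between the halves.
Doubling apw-apw-apw-apw with '-' between the halves:

apw-apw-apw-apw-apw-apw-apw-apw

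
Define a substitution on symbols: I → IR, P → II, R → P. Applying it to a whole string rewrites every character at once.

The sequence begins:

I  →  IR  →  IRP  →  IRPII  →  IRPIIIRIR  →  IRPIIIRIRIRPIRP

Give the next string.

φ(IRPIIIRIRIRPIRP) expands symbol-by-symbol to IR P II IR IR IR P IR P IR P II IR P II; joining the 15 pieces gives the next term.

IRPIIIRIRIRPIRPIRPIIIRPII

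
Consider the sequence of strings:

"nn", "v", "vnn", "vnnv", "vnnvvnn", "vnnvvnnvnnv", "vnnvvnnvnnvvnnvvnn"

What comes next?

vnnvvnnvnnvvnnvvnnvnnvvnnvnnv

From term 3 onward, concatenate the last term with the second-to-last: v·nn = vnn, vnn·v = vnnv, …
The next term joins vnnvvnnvnnvvnnvvnn and vnnvvnnvnnv.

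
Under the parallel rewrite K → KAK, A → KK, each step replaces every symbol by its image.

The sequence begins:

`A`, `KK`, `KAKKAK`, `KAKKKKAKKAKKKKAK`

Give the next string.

KAKKKKAKKAKKAKKAKKKKAKKAKKKKAKKAKKAKKAKKKKAK

Applying the rule to each of the 16 symbols of KAKKKKAKKAKKKKAK gives the pieces KAK KK KAK KAK KAK KAK KK KAK KAK KK KAK KAK KAK KAK KK KAK, which concatenate to the answer.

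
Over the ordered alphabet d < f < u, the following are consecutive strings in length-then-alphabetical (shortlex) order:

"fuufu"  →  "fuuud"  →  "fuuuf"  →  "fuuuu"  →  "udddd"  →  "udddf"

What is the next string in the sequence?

udddu

The successor of udddf increments the rightmost position that isn't already u and resets every position after it to d.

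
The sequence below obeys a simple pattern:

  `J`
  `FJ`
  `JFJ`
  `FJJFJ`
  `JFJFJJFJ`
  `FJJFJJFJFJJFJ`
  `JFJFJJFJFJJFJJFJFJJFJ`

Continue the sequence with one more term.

This is a Fibonacci-style word recurrence s(k) = s(k−2)·s(k−1): e.g. J·FJ = JFJ.
The next term joins FJJFJJFJFJJFJ and JFJFJJFJFJJFJJFJFJJFJ.

FJJFJJFJFJJFJJFJFJJFJFJJFJJFJFJJFJ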